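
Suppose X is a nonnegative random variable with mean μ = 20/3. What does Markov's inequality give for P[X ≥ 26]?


μ = E[X] = 20/3, a = 26.
Markov: P[X ≥ 26] ≤ μ/a = (20/3)/26 = 10/39.
Numerically: ≈ 0.256.
(Since a = 26 > μ = 6.667, the bound 10/39 is < 1 and informative.)

P[X ≥ 26] ≤ 10/39 ≈ 0.256.


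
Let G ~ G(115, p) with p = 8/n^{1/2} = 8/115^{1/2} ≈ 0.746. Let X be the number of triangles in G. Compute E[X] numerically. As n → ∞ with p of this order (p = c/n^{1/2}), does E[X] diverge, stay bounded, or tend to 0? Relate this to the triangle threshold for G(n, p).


Number of potential triangles: C(115, 3) = 246905.
Each occurs with probability p³ ≈ (0.746)³ ≈ 4.1516736e-01.
By linearity: E[X] = C(115, 3)·p³ ≈ 246905 · 4.1516736e-01 ≈ 102506.89655.
Since α = 1/2 < 1, p = c/n^{1/2} ≫ 1/n is above the triangle threshold p ~ 1/n. Asymptotically E[X] ~ (c³/6)·n^{3(1−α)} = (8³/6)·n^{1.5} → ∞; triangles are abundant w.h.p.

E[X] ≈ 102506.89655; in regime p = Θ(1/n^{1/2}) E[X] diverges (above the triangle threshold p ~ 1/n).


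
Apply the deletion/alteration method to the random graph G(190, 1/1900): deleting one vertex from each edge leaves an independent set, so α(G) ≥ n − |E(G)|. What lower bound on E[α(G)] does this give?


E[|E(G)|] = C(190, 2)·p = 17955 · (1/1900) = 189/20.
E[α(G)] ≥ n − E[|E(G)|] = 190 − 189/20 = 3611/20.
Numerically: ≈ 180.550000.
(This is only a lower bound; the true E[α(G)] may be larger.)

E[α(G)] ≥ 3611/20 ≈ 180.550000.


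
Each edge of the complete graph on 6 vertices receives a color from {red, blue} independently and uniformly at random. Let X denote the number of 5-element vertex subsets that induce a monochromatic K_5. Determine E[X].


Let X = Σ_S X_S over the C(6, 5) = 6 subsets S of size 5, where X_S = 1 if the K_5 on S is monochromatic.
For a fixed S, the K_5 on S has C(5, 2) = 10 edges. P[all 10 edges red] = (1/2)^10, and likewise for blue, so P[monochromatic] = 2·(1/2)^10 = 2^{1 − 10} = 1/512.
By linearity: E[X] = C(6, 5) · 2^{1 − 10} = 6 · 1/512 = 3/256.
Numerically: E[X] ≈ 0.0117.

E[X] = C(6,5)·2^(1−C(5,2)) = 3/256 ≈ 0.0117.


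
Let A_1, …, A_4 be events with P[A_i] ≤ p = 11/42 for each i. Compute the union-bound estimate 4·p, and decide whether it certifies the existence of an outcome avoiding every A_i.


Union bound: P[∪_{i=1}^{4} A_i] ≤ Σ_i P[A_i] ≤ 4·p = 4·(11/42) = 22/21.
Numerically: 22/21 ≈ 1.047619.
Is 22/21 < 1? NO.
Since the bound 22/21 is ≥ 1, the union bound is uninformative here; it does NOT by itself certify existence.

4·p = 22/21 ≈ 1.047619; existence NOT certified by the union bound.


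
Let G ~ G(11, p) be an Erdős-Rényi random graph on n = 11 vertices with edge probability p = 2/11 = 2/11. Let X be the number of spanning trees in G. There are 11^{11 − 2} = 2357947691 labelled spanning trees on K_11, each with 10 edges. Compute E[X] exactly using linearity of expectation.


K_11 has 11^{11 − 2} = 2357947691 labelled spanning trees.
For each such spanning tree H, let X_H = 1 if all 10 edges of H are present in G. Then P[X_H = 1] = p^{10} = (2/11)^{10} = 1024/25937424601.
Summing the indicators: E[X] = Σ_H E[X_H] = 2357947691 · p^{10} = 2357947691 · 1024/25937424601 = 1024/11.
Numerically: E[X] ≈ 93.091.

E[X] = 2357947691 · (2/11)^{10} = 1024/11 ≈ 93.091.


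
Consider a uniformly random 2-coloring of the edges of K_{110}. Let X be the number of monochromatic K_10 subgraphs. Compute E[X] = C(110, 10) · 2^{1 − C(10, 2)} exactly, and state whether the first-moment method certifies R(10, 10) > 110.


E[X] = C(110, 10) · 2^{1 − 45} = 46897636623981 · 2^{−44} = 46897636623981/17592186044416.
As a reduced fraction: E[X] = 46897636623981/17592186044416 ≈ 2.666.
Is E[X] < 1? NO.
Since E[X] ≥ 1, the first-moment bound is inconclusive at n = 110; it does NOT by itself certify R(10, 10) > 110.

E[X] = 46897636623981/17592186044416 ≈ 2.666; E[X] ≥ 1; first-moment method inconclusive here.


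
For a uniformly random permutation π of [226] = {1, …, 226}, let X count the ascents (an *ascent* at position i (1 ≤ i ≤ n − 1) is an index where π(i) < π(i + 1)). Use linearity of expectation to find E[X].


Write X = Σ X_I over i = 1, …, 225, with X_I the indicator of one ascent.
There are 225 indicators.
For each fixed i, the pair (π(i), π(i+1)) is a uniformly random ordered pair of distinct values from {1, …, 226}; by symmetry P[π(i) < π(i+1)] = 1/2.
By linearity: E[X] = 225 · (1/2) = (226 − 1) · (1/2) = 225/2 ≈ 112.500.

E[X] = 225/2 = 112.500.


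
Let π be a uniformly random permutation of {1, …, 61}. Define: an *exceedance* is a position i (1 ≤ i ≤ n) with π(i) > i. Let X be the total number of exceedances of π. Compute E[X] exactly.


Write X = Σ_{i=1}^{61} X_i, where X_i = 1_{π(i) > i}.
For each fixed i, π(i) is uniform over {1, …, 61} (marginal of a uniform permutation), so P[π(i) > i] = (n − i)/n. Summing: Σ_{i=1}^{61} (n − i)/n = (0 + 1 + … + 60)/61 = 61(61 − 1)/(2·61) = (61 − 1)/2.
Hence E[X] = Σ_{i=1}^{61} (61 − i)/61 = 30 ≈ 30.000.

E[X] = 30 = 30.000.


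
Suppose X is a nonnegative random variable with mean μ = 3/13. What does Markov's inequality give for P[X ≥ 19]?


μ = E[X] = 3/13, a = 19.
Markov: P[X ≥ 19] ≤ μ/a = (3/13)/19 = 3/247.
Numerically: ≈ 0.012.
(Since a = 19 > μ = 0.231, the bound 3/247 is < 1 and informative.)

P[X ≥ 19] ≤ 3/247 ≈ 0.012.


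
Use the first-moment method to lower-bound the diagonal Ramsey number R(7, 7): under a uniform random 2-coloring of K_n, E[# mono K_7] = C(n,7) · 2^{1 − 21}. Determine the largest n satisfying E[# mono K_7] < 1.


We need C(n, 7) · 2^{1 − 21} < 1, i.e. C(n, 7) < 2^{21 − 1} = 1048576.
Check values of n near the boundary:
  n = 24: C(24, 7) = 346104; 346104 < 1048576? YES
  n = 25: C(25, 7) = 480700; 480700 < 1048576? YES
  n = 26: C(26, 7) = 657800; 657800 < 1048576? YES
  n = 27: C(27, 7) = 888030; 888030 < 1048576? YES
  n = 28: C(28, 7) = 1184040; 1184040 < 1048576? NO
  n = 29: C(29, 7) = 1560780; 1560780 < 1048576? NO
  n = 30: C(30, 7) = 2035800; 2035800 < 1048576? NO
The largest n with C(n, 7) < 1048576 is n = 27 (where E[X] = 444015/524288 ≈ 0.84689). Hence R(7, 7) > 27, i.e. R(7, 7) ≥ 28.

Largest n = 27; hence R(7, 7) > 27.


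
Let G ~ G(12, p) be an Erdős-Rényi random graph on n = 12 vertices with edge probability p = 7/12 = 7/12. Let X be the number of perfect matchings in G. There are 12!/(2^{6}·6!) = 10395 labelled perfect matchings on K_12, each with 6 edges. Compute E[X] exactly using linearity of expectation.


K_12 has 12!/(2^{6}·6!) = 10395 labelled perfect matchings.
For each such perfect matching H, let X_H = 1 if all 6 edges of H are present in G. Then P[X_H = 1] = p^{6} = (7/12)^{6} = 117649/2985984.
By linearity of expectation: E[X] = Σ_H E[X_H] = 10395 · p^{6} = 10395 · 117649/2985984 = 45294865/110592.
Numerically: E[X] ≈ 409.57.

E[X] = 10395 · (7/12)^{6} = 45294865/110592 ≈ 409.57.


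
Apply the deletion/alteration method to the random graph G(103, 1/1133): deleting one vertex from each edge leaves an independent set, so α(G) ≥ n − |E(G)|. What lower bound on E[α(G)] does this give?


E[|E(G)|] = C(103, 2)·p = 5253 · (1/1133) = 51/11.
E[α(G)] ≥ n − E[|E(G)|] = 103 − 51/11 = 1082/11.
Numerically: ≈ 98.36364.
(This is only a lower bound; the true E[α(G)] may be larger.)

E[α(G)] ≥ 1082/11 ≈ 98.36364.


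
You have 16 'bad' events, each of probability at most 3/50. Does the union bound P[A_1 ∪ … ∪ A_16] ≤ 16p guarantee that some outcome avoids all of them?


Union bound: P[∪_{i=1}^{16} A_i] ≤ Σ_i P[A_i] ≤ 16·p = 16·(3/50) = 24/25.
Numerically: 24/25 ≈ 0.960.
Is 24/25 < 1? YES.
Since P[∪ A_i] ≤ 24/25 < 1, the complement has P[∩ A_i^c] ≥ 1 − 24/25 = 1/25 > 0, so some outcome avoids every A_i.

16·p = 24/25 ≈ 0.960; existence CERTIFIED by the union bound.


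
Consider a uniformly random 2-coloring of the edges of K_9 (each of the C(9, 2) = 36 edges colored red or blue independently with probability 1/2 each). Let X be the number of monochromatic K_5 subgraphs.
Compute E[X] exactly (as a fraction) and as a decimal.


Let X = Σ_S X_S over the C(9, 5) = 126 subsets S of size 5, where X_S = 1 if the K_5 on S is monochromatic.
For a fixed S, the K_5 on S has C(5, 2) = 10 edges. P[all 10 edges red] = (1/2)^10, and likewise for blue, so P[monochromatic] = 2·(1/2)^10 = 2^{1 − 10} = 1/512.
By linearity: E[X] = C(9, 5) · 2^{1 − 10} = 126 · 1/512 = 63/256.
Numerically: E[X] ≈ 0.246094.

E[X] = C(9,5)·2^(1−C(5,2)) = 63/256 ≈ 0.246094.


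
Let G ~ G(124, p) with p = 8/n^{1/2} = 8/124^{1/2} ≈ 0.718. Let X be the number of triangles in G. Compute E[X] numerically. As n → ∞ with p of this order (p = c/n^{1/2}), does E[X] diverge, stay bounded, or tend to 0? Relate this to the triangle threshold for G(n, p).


Number of potential triangles: C(124, 3) = 310124.
Each occurs with probability p³ ≈ (0.718)³ ≈ 3.70798e-01.
By linearity: E[X] = C(124, 3)·p³ ≈ 310124 · 3.70798e-01 ≈ 114993.372.
Since α = 1/2 < 1, p = c/n^{1/2} ≫ 1/n is above the triangle threshold p ~ 1/n. Asymptotically E[X] ~ (c³/6)·n^{3(1−α)} = (8³/6)·n^{1.5} → ∞; triangles are abundant w.h.p.

E[X] ≈ 114993.372; in regime p = Θ(1/n^{1/2}) E[X] diverges (above the triangle threshold p ~ 1/n).


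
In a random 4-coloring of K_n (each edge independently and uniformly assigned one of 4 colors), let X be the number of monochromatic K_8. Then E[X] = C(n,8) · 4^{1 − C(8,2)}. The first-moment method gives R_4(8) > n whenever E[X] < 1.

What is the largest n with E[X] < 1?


We need C(n, 8) · 4^{1 − 28} < 1, i.e. C(n, 8) < 4^{28 − 1} = 18014398509481984.
Check values of n near the boundary:
  n = 406: C(406, 8) = 17082453897995850; 17082453897995850 < 18014398509481984? YES
  n = 407: C(407, 8) = 17424959239309050; 17424959239309050 < 18014398509481984? YES
  n = 408: C(408, 8) = 17773458424095231; 17773458424095231 < 18014398509481984? YES
  n = 409: C(409, 8) = 18128041135797879; 18128041135797879 < 18014398509481984? NO
  n = 410: C(410, 8) = 18488798173326195; 18488798173326195 < 18014398509481984? NO
The largest n with C(n, 8) < 18014398509481984 is n = 408 (where E[X] = 17773458424095231/18014398509481984 ≈ 0.98663). Hence R_4(8) > 408, i.e. R_4(8) ≥ 409.

Largest n = 408; hence R_4(8) > 408.


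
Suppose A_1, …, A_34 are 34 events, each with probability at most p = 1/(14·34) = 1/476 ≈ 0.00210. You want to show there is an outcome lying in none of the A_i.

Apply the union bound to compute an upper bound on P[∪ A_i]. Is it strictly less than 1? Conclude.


Union bound: P[∪_{i=1}^{34} A_i] ≤ Σ_i P[A_i] ≤ 34·p = 34·(1/476) = 1/14.
Numerically: 1/14 ≈ 0.07143.
Is 1/14 < 1? YES.
Since P[∪ A_i] ≤ 1/14 < 1, the complement has P[∩ A_i^c] ≥ 1 − 1/14 = 13/14 > 0, so some outcome avoids every A_i.

34·p = 1/14 ≈ 0.07143; existence CERTIFIED by the union bound.


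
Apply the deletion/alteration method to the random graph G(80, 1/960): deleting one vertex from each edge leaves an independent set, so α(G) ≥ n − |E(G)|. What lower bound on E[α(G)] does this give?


E[|E(G)|] = C(80, 2)·p = 3160 · (1/960) = 79/24.
E[α(G)] ≥ n − E[|E(G)|] = 80 − 79/24 = 1841/24.
Numerically: ≈ 76.7083.
(This is only a lower bound; the true E[α(G)] may be larger.)

E[α(G)] ≥ 1841/24 ≈ 76.7083.


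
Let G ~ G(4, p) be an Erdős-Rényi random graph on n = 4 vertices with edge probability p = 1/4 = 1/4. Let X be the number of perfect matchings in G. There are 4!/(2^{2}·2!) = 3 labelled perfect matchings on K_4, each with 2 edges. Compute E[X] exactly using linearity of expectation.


K_4 has 4!/(2^{2}·2!) = 3 labelled perfect matchings.
For each such perfect matching H, let X_H = 1 if all 2 edges of H are present in G. Then P[X_H = 1] = p^{2} = (1/4)^{2} = 1/16.
By linearity: E[X] = Σ_H E[X_H] = 3 · p^{2} = 3 · 1/16 = 3/16.
Numerically: E[X] ≈ 0.1875.

E[X] = 3 · (1/4)^{2} = 3/16 ≈ 0.1875.


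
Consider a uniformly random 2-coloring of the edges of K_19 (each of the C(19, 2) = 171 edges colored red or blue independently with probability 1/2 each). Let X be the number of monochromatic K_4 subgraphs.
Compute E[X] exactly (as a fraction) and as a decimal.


Let X = Σ_S X_S over the C(19, 4) = 3876 subsets S of size 4, where X_S = 1 if the K_4 on S is monochromatic.
For a fixed S, the K_4 on S has C(4, 2) = 6 edges. P[all 6 edges red] = (1/2)^6, and likewise for blue, so P[monochromatic] = 2·(1/2)^6 = 2^{1 − 6} = 1/32.
Summing: E[X] = C(19, 4) · 2^{1 − 6} = 3876 · 1/32 = 969/8.
Numerically: E[X] ≈ 121.12500.

E[X] = C(19,4)·2^(1−C(4,2)) = 969/8 ≈ 121.12500.


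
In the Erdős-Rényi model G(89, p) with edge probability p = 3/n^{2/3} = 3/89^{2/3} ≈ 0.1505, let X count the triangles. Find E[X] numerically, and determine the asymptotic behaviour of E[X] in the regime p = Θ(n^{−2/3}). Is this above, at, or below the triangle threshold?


Number of potential triangles: C(89, 3) = 113564.
Each occurs with probability p³ ≈ (0.1505)³ ≈ 3.408661e-03.
By linearity: E[X] = C(89, 3)·p³ ≈ 113564 · 3.408661e-03 ≈ 387.1011.
Since α = 2/3 < 1, p = c/n^{2/3} ≫ 1/n is above the triangle threshold p ~ 1/n. Asymptotically E[X] ~ (c³/6)·n^{3(1−α)} = (3³/6)·n^{1} → ∞; triangles are abundant w.h.p.

E[X] ≈ 387.1011; in regime p = Θ(1/n^{2/3}) E[X] diverges (above the triangle threshold p ~ 1/n).


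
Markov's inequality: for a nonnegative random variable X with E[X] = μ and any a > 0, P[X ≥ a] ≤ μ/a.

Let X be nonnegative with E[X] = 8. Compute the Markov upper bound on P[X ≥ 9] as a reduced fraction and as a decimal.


μ = E[X] = 8, a = 9.
Markov: P[X ≥ 9] ≤ μ/a = (8)/9 = 8/9.
Numerically: ≈ 0.888889.
(Since a = 9 > μ = 8.000000, the bound 8/9 is < 1 and informative.)

P[X ≥ 9] ≤ 8/9 ≈ 0.888889.


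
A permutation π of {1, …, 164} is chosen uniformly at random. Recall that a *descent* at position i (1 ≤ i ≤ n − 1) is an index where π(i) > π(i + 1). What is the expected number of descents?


Write X = Σ X_I over i = 1, …, 163, with X_I the indicator of one descent.
There are 163 indicators.
For each fixed i, the pair (π(i), π(i+1)) is a uniformly random ordered pair of distinct values from {1, …, 164}; by symmetry P[π(i) > π(i+1)] = 1/2.
By linearity: E[X] = 163 · (1/2) = (164 − 1) · (1/2) = 163/2 ≈ 81.50000.

E[X] = 163/2 = 81.50000.


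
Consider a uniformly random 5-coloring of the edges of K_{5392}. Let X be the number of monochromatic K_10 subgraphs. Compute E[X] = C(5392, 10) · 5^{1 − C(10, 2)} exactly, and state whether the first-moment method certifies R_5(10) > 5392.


E[X] = C(5392, 10) · 5^{1 − 45} = 5676873040158402483252283957448 · 5^{−44} = 5676873040158402483252283957448/5684341886080801486968994140625.
As a reduced fraction: E[X] = 5676873040158402483252283957448/5684341886080801486968994140625 ≈ 0.99869.
Is E[X] < 1? YES.
Since E[X] < 1, there exists a 5-coloring of K_{5392} with no monochromatic K_10; hence R_5(10) > 5392.

E[X] = 5676873040158402483252283957448/5684341886080801486968994140625 ≈ 0.99869; E[X] < 1, so R_5(10) > 5392.


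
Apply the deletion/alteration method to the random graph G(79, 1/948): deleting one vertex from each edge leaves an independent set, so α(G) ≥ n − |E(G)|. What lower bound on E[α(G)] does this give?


E[|E(G)|] = C(79, 2)·p = 3081 · (1/948) = 13/4.
E[α(G)] ≥ n − E[|E(G)|] = 79 − 13/4 = 303/4.
Numerically: ≈ 75.7500.
(This is only a lower bound; the true E[α(G)] may be larger.)

E[α(G)] ≥ 303/4 ≈ 75.7500.


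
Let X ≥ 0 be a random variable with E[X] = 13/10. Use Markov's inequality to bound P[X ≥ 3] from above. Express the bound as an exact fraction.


μ = E[X] = 13/10, a = 3.
Markov: P[X ≥ 3] ≤ μ/a = (13/10)/3 = 13/30.
Numerically: ≈ 0.4333.
(Since a = 3 > μ = 1.3000, the bound 13/30 is < 1 and informative.)

P[X ≥ 3] ≤ 13/30 ≈ 0.4333.


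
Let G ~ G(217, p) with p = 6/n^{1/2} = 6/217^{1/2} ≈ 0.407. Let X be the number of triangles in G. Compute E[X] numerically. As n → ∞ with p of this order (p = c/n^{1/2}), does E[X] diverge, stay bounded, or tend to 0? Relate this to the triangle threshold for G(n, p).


Number of potential triangles: C(217, 3) = 1679580.
Each occurs with probability p³ ≈ (0.407)³ ≈ 6.75716e-02.
By linearity: E[X] = C(217, 3)·p³ ≈ 1679580 · 6.75716e-02 ≈ 113491.894.
Since α = 1/2 < 1, p = c/n^{1/2} ≫ 1/n is above the triangle threshold p ~ 1/n. Asymptotically E[X] ~ (c³/6)·n^{3(1−α)} = (6³/6)·n^{1.5} → ∞; triangles are abundant w.h.p.

E[X] ≈ 113491.894; in regime p = Θ(1/n^{1/2}) E[X] diverges (above the triangle threshold p ~ 1/n).


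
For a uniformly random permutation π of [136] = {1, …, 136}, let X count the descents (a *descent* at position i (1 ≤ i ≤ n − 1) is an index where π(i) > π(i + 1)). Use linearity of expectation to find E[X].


Write X = Σ X_I over i = 1, …, 135, with X_I the indicator of one descent.
There are 135 indicators.
For each fixed i, the pair (π(i), π(i+1)) is a uniformly random ordered pair of distinct values from {1, …, 136}; by symmetry P[π(i) > π(i+1)] = 1/2.
By linearity: E[X] = 135 · (1/2) = (136 − 1) · (1/2) = 135/2 ≈ 67.5000.

E[X] = 135/2 = 67.5000.


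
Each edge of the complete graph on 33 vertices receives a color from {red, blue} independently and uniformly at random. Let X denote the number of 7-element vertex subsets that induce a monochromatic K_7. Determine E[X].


Let X = Σ_S X_S over the C(33, 7) = 4272048 subsets S of size 7, where X_S = 1 if the K_7 on S is monochromatic.
For a fixed S, the K_7 on S has C(7, 2) = 21 edges. P[all 21 edges red] = (1/2)^21, and likewise for blue, so P[monochromatic] = 2·(1/2)^21 = 2^{1 − 21} = 1/1048576.
Summing: E[X] = C(33, 7) · 2^{1 − 21} = 4272048 · 1/1048576 = 267003/65536.
Numerically: E[X] ≈ 4.07414.

E[X] = C(33,7)·2^(1−C(7,2)) = 267003/65536 ≈ 4.07414.


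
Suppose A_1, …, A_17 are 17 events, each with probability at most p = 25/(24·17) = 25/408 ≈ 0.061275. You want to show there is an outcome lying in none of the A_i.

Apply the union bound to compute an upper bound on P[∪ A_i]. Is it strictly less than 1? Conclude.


Union bound: P[∪_{i=1}^{17} A_i] ≤ Σ_i P[A_i] ≤ 17·p = 17·(25/408) = 25/24.
Numerically: 25/24 ≈ 1.041667.
Is 25/24 < 1? NO.
Since the bound 25/24 is ≥ 1, the union bound is uninformative here; it does NOT by itself certify existence.

17·p = 25/24 ≈ 1.041667; existence NOT certified by the union bound.


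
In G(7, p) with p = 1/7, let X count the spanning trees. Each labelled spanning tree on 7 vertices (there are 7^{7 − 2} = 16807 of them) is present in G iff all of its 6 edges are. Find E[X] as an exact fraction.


K_7 has 7^{7 − 2} = 16807 labelled spanning trees.
For each such spanning tree H, let X_H = 1 if all 6 edges of H are present in G. Then P[X_H = 1] = p^{6} = (1/7)^{6} = 1/117649.
By linearity: E[X] = Σ_H E[X_H] = 16807 · p^{6} = 16807 · 1/117649 = 1/7.
Numerically: E[X] ≈ 0.143.

E[X] = 16807 · (1/7)^{6} = 1/7 ≈ 0.143.


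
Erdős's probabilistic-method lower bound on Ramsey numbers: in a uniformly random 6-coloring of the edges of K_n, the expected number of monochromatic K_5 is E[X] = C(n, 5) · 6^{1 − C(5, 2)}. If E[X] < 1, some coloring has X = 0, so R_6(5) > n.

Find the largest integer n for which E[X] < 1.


We need C(n, 5) · 6^{1 − 10} < 1, i.e. C(n, 5) < 6^{10 − 1} = 10077696.
Check values of n near the boundary:
  n = 64: C(64, 5) = 7624512; 7624512 < 10077696? YES
  n = 65: C(65, 5) = 8259888; 8259888 < 10077696? YES
  n = 66: C(66, 5) = 8936928; 8936928 < 10077696? YES
  n = 67: C(67, 5) = 9657648; 9657648 < 10077696? YES
  n = 68: C(68, 5) = 10424128; 10424128 < 10077696? NO
  n = 69: C(69, 5) = 11238513; 11238513 < 10077696? NO
The largest n with C(n, 5) < 10077696 is n = 67 (where E[X] = 67067/69984 ≈ 0.95832). Hence R_6(5) > 67, i.e. R_6(5) ≥ 68.

Largest n = 67; hence R_6(5) > 67.


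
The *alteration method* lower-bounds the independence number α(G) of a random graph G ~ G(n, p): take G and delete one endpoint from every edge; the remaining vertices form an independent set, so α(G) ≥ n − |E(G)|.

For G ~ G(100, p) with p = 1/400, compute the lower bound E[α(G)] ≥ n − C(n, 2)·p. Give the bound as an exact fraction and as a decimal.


E[|E(G)|] = C(100, 2)·p = 4950 · (1/400) = 99/8.
E[α(G)] ≥ n − E[|E(G)|] = 100 − 99/8 = 701/8.
Numerically: ≈ 87.6250.
(This is only a lower bound; the true E[α(G)] may be larger.)

E[α(G)] ≥ 701/8 ≈ 87.6250.


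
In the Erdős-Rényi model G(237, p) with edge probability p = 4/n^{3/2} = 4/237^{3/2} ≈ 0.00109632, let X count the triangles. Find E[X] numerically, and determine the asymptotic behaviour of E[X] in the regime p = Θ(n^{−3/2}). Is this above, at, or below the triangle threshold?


Number of potential triangles: C(237, 3) = 2190670.
Each occurs with probability p³ ≈ (0.00109632)³ ≈ 1.31768747e-09.
By linearity: E[X] = C(237, 3)·p³ ≈ 2190670 · 1.31768747e-09 ≈ 0.002887.
Since α = 3/2 > 1, p = c/n^{3/2} = o(1/n) is below the triangle threshold p ~ 1/n. Asymptotically E[X] ~ (c³/6)·n^{3(1−α)} = (4³/6)·n^{-1.5} → 0, so by Markov's inequality G has no triangles w.h.p.

E[X] ≈ 0.002887; in regime p = Θ(1/n^{3/2}) E[X] tends to 0 (below the triangle threshold p ~ 1/n).


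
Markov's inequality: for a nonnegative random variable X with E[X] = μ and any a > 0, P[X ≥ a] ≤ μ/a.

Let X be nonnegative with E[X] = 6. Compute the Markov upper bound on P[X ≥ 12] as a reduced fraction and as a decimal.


μ = E[X] = 6, a = 12.
Markov: P[X ≥ 12] ≤ μ/a = (6)/12 = 1/2.
Numerically: ≈ 0.50000.
(Since a = 12 > μ = 6.00000, the bound 1/2 is < 1 and informative.)

P[X ≥ 12] ≤ 1/2 ≈ 0.50000.


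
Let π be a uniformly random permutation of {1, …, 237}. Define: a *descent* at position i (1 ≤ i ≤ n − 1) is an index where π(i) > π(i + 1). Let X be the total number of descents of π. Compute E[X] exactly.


Write X = Σ X_I over i = 1, …, 236, with X_I the indicator of one descent.
There are 236 indicators.
For each fixed i, the pair (π(i), π(i+1)) is a uniformly random ordered pair of distinct values from {1, …, 237}; by symmetry P[π(i) > π(i+1)] = 1/2.
By linearity: E[X] = 236 · (1/2) = (237 − 1) · (1/2) = 118 ≈ 118.000000.

E[X] = 118 = 118.000000.


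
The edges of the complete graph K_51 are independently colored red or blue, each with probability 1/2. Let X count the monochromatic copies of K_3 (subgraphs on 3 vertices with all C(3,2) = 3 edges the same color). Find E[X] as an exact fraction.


Let X = Σ_S X_S over the C(51, 3) = 20825 subsets S of size 3, where X_S = 1 if the K_3 on S is monochromatic.
For a fixed S, the K_3 on S has C(3, 2) = 3 edges. P[all 3 edges red] = (1/2)^3, and likewise for blue, so P[monochromatic] = 2·(1/2)^3 = 2^{1 − 3} = 1/4.
By linearity: E[X] = C(51, 3) · 2^{1 − 3} = 20825 · 1/4 = 20825/4.
Numerically: E[X] ≈ 5206.250000.

E[X] = C(51,3)·2^(1−C(3,2)) = 20825/4 ≈ 5206.250000.


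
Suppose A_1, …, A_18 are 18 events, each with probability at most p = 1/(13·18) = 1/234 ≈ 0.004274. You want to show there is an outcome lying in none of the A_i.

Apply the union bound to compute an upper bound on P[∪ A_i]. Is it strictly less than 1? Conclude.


Union bound: P[∪_{i=1}^{18} A_i] ≤ Σ_i P[A_i] ≤ 18·p = 18·(1/234) = 1/13.
Numerically: 1/13 ≈ 0.076923.
Is 1/13 < 1? YES.
Since P[∪ A_i] ≤ 1/13 < 1, the complement has P[∩ A_i^c] ≥ 1 − 1/13 = 12/13 > 0, so some outcome avoids every A_i.

18·p = 1/13 ≈ 0.076923; existence CERTIFIED by the union bound.


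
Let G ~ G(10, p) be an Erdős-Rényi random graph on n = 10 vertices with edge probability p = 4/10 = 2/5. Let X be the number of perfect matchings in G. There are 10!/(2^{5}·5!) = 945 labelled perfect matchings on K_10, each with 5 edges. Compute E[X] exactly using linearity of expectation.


K_10 has 10!/(2^{5}·5!) = 945 labelled perfect matchings.
For each such perfect matching H, let X_H = 1 if all 5 edges of H are present in G. Then P[X_H = 1] = p^{5} = (2/5)^{5} = 32/3125.
By linearity of expectation: E[X] = Σ_H E[X_H] = 945 · p^{5} = 945 · 32/3125 = 6048/625.
Numerically: E[X] ≈ 9.677.

E[X] = 945 · (2/5)^{5} = 6048/625 ≈ 9.677.


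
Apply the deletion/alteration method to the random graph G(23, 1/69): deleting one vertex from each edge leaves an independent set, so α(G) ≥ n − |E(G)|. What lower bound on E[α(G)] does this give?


E[|E(G)|] = C(23, 2)·p = 253 · (1/69) = 11/3.
E[α(G)] ≥ n − E[|E(G)|] = 23 − 11/3 = 58/3.
Numerically: ≈ 19.3333.
(This is only a lower bound; the true E[α(G)] may be larger.)

E[α(G)] ≥ 58/3 ≈ 19.3333.


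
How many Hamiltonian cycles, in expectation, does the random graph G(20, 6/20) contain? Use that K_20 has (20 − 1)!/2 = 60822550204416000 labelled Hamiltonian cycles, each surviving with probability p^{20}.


K_20 has (20 − 1)!/2 = 60822550204416000 labelled Hamiltonian cycles.
For each such Hamiltonian cycle H, let X_H = 1 if all 20 edges of H are present in G. Then P[X_H = 1] = p^{20} = (3/10)^{20} = 3486784401/100000000000000000000.
Summing the indicators: E[X] = Σ_H E[X_H] = 60822550204416000 · p^{20} = 60822550204416000 · 3486784401/100000000000000000000 = 51776152168407487821/24414062500000.
Numerically: E[X] ≈ 2.12e+06.

E[X] = 60822550204416000 · (3/10)^{20} = 51776152168407487821/24414062500000 ≈ 2.12e+06.


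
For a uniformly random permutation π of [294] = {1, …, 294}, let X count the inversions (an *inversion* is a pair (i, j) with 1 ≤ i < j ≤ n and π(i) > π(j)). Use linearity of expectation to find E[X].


Write X = Σ X_I over the C(294, 2) = 43071 pairs i < j, with X_I the indicator of one inversion.
There are 43071 indicators.
For each fixed pair i < j, the values π(i) and π(j) are two distinct elements of {1, …, 294} in uniformly random order; by symmetry P[π(i) > π(j)] = 1/2.
By linearity: E[X] = 43071 · (1/2) = C(294, 2) · (1/2) = 43071/2 = 43071/2 ≈ 21535.500000.

E[X] = 43071/2 = 21535.500000.


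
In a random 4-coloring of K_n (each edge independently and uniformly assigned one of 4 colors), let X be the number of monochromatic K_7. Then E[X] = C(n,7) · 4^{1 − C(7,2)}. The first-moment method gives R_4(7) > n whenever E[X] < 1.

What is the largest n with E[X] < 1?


We need C(n, 7) · 4^{1 − 21} < 1, i.e. C(n, 7) < 4^{21 − 1} = 1099511627776.
Check values of n near the boundary:
  n = 175: C(175, 7) = 883208107275; 883208107275 < 1099511627776? YES
  n = 176: C(176, 7) = 919790691600; 919790691600 < 1099511627776? YES
  n = 177: C(177, 7) = 957664425960; 957664425960 < 1099511627776? YES
  n = 178: C(178, 7) = 996867063280; 996867063280 < 1099511627776? YES
  n = 179: C(179, 7) = 1037437234460; 1037437234460 < 1099511627776? YES
  n = 180: C(180, 7) = 1079414463600; 1079414463600 < 1099511627776? YES
  n = 181: C(181, 7) = 1122839183400; 1122839183400 < 1099511627776? NO
The largest n with C(n, 7) < 1099511627776 is n = 180 (where E[X] = 67463403975/68719476736 ≈ 0.982). Hence R_4(7) > 180, i.e. R_4(7) ≥ 181.

Largest n = 180; hence R_4(7) > 180.


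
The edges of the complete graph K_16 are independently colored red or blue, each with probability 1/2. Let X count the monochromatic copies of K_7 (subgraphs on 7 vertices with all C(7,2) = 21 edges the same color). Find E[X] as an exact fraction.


Let X = Σ_S X_S over the C(16, 7) = 11440 subsets S of size 7, where X_S = 1 if the K_7 on S is monochromatic.
For a fixed S, the K_7 on S has C(7, 2) = 21 edges. P[all 21 edges red] = (1/2)^21, and likewise for blue, so P[monochromatic] = 2·(1/2)^21 = 2^{1 − 21} = 1/1048576.
By linearity of expectation: E[X] = C(16, 7) · 2^{1 − 21} = 11440 · 1/1048576 = 715/65536.
Numerically: E[X] ≈ 0.01091.

E[X] = C(16,7)·2^(1−C(7,2)) = 715/65536 ≈ 0.01091.


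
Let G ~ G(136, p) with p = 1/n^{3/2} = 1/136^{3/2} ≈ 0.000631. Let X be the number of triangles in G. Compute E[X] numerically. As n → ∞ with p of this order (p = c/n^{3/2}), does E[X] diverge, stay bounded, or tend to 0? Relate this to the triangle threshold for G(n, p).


Number of potential triangles: C(136, 3) = 410040.
Each occurs with probability p³ ≈ (0.000631)³ ≈ 2.50654e-10.
By linearity: E[X] = C(136, 3)·p³ ≈ 410040 · 2.50654e-10 ≈ 0.000.
Since α = 3/2 > 1, p = c/n^{3/2} = o(1/n) is below the triangle threshold p ~ 1/n. Asymptotically E[X] ~ (c³/6)·n^{3(1−α)} = (1³/6)·n^{-1.5} → 0, so by Markov's inequality G has no triangles w.h.p.

E[X] ≈ 0.000; in regime p = Θ(1/n^{3/2}) E[X] tends to 0 (below the triangle threshold p ~ 1/n).


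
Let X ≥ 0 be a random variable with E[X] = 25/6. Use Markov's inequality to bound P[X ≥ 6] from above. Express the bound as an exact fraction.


μ = E[X] = 25/6, a = 6.
Markov: P[X ≥ 6] ≤ μ/a = (25/6)/6 = 25/36.
Numerically: ≈ 0.6944.
(Since a = 6 > μ = 4.1667, the bound 25/36 is < 1 and informative.)

P[X ≥ 6] ≤ 25/36 ≈ 0.6944.


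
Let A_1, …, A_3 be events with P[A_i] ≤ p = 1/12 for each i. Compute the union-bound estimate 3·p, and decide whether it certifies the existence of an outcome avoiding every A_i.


Union bound: P[∪_{i=1}^{3} A_i] ≤ Σ_i P[A_i] ≤ 3·p = 3·(1/12) = 1/4.
Numerically: 1/4 ≈ 0.250000.
Is 1/4 < 1? YES.
Since P[∪ A_i] ≤ 1/4 < 1, the complement has P[∩ A_i^c] ≥ 1 − 1/4 = 3/4 > 0, so some outcome avoids every A_i.

3·p = 1/4 ≈ 0.250000; existence CERTIFIED by the union bound.


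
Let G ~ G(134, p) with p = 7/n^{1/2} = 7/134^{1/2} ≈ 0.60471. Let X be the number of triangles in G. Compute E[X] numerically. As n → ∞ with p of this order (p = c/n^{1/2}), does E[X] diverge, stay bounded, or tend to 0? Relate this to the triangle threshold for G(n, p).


Number of potential triangles: C(134, 3) = 392084.
Each occurs with probability p³ ≈ (0.60471)³ ≈ 2.2112453e-01.
By linearity: E[X] = C(134, 3)·p³ ≈ 392084 · 2.2112453e-01 ≈ 86699.39015.
Since α = 1/2 < 1, p = c/n^{1/2} ≫ 1/n is above the triangle threshold p ~ 1/n. Asymptotically E[X] ~ (c³/6)·n^{3(1−α)} = (7³/6)·n^{1.5} → ∞; triangles are abundant w.h.p.

E[X] ≈ 86699.39015; in regime p = Θ(1/n^{1/2}) E[X] diverges (above the triangle threshold p ~ 1/n).


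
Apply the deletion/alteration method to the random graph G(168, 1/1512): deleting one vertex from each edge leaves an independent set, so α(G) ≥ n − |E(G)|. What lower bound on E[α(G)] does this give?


E[|E(G)|] = C(168, 2)·p = 14028 · (1/1512) = 167/18.
E[α(G)] ≥ n − E[|E(G)|] = 168 − 167/18 = 2857/18.
Numerically: ≈ 158.722222.
(This is only a lower bound; the true E[α(G)] may be larger.)

E[α(G)] ≥ 2857/18 ≈ 158.722222.


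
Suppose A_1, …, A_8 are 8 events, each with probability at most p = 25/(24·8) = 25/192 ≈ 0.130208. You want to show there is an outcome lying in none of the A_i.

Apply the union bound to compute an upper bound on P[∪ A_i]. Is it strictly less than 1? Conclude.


Union bound: P[∪_{i=1}^{8} A_i] ≤ Σ_i P[A_i] ≤ 8·p = 8·(25/192) = 25/24.
Numerically: 25/24 ≈ 1.041667.
Is 25/24 < 1? NO.
Since the bound 25/24 is ≥ 1, the union bound is uninformative here; it does NOT by itself certify existence.

8·p = 25/24 ≈ 1.041667; existence NOT certified by the union bound.


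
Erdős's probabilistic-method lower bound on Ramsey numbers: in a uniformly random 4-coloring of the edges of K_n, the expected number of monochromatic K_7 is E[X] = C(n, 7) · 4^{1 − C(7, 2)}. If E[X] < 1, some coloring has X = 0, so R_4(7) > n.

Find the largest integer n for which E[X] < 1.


We need C(n, 7) · 4^{1 − 21} < 1, i.e. C(n, 7) < 4^{21 − 1} = 1099511627776.
Check values of n near the boundary:
  n = 177: C(177, 7) = 957664425960; 957664425960 < 1099511627776? YES
  n = 178: C(178, 7) = 996867063280; 996867063280 < 1099511627776? YES
  n = 179: C(179, 7) = 1037437234460; 1037437234460 < 1099511627776? YES
  n = 180: C(180, 7) = 1079414463600; 1079414463600 < 1099511627776? YES
  n = 181: C(181, 7) = 1122839183400; 1122839183400 < 1099511627776? NO
  n = 182: C(182, 7) = 1167752750736; 1167752750736 < 1099511627776? NO
The largest n with C(n, 7) < 1099511627776 is n = 180 (where E[X] = 67463403975/68719476736 ≈ 0.98172). Hence R_4(7) > 180, i.e. R_4(7) ≥ 181.

Largest n = 180; hence R_4(7) > 180.


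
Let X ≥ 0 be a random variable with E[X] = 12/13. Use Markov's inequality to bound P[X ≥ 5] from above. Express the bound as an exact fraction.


μ = E[X] = 12/13, a = 5.
Markov: P[X ≥ 5] ≤ μ/a = (12/13)/5 = 12/65.
Numerically: ≈ 0.184615.
(Since a = 5 > μ = 0.923077, the bound 12/65 is < 1 and informative.)

P[X ≥ 5] ≤ 12/65 ≈ 0.184615.


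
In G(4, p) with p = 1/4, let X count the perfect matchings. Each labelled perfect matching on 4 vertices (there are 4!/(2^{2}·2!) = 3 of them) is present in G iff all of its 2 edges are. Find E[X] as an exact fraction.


K_4 has 4!/(2^{2}·2!) = 3 labelled perfect matchings.
For each such perfect matching H, let X_H = 1 if all 2 edges of H are present in G. Then P[X_H = 1] = p^{2} = (1/4)^{2} = 1/16.
By linearity: E[X] = Σ_H E[X_H] = 3 · p^{2} = 3 · 1/16 = 3/16.
Numerically: E[X] ≈ 0.1875.

E[X] = 3 · (1/4)^{2} = 3/16 ≈ 0.1875.


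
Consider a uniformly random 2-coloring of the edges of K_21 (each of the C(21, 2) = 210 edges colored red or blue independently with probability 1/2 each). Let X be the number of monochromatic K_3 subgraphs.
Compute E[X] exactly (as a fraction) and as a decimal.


Let X = Σ_S X_S over the C(21, 3) = 1330 subsets S of size 3, where X_S = 1 if the K_3 on S is monochromatic.
For a fixed S, the K_3 on S has C(3, 2) = 3 edges. P[all 3 edges red] = (1/2)^3, and likewise for blue, so P[monochromatic] = 2·(1/2)^3 = 2^{1 − 3} = 1/4.
Summing: E[X] = C(21, 3) · 2^{1 − 3} = 1330 · 1/4 = 665/2.
Numerically: E[X] ≈ 332.5000.

E[X] = C(21,3)·2^(1−C(3,2)) = 665/2 ≈ 332.5000.


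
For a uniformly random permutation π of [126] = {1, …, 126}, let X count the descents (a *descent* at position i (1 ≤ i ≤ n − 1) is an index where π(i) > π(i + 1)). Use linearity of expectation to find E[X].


Write X = Σ X_I over i = 1, …, 125, with X_I the indicator of one descent.
There are 125 indicators.
For each fixed i, the pair (π(i), π(i+1)) is a uniformly random ordered pair of distinct values from {1, …, 126}; by symmetry P[π(i) > π(i+1)] = 1/2.
By linearity: E[X] = 125 · (1/2) = (126 − 1) · (1/2) = 125/2 ≈ 62.500000.

E[X] = 125/2 = 62.500000.


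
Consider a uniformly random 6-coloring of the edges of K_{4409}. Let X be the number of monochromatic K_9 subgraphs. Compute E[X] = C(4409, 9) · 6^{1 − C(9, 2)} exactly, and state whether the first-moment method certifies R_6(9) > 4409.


E[X] = C(4409, 9) · 6^{1 − 36} = 1720875732988608787686577131 · 6^{−35} = 1720875732988608787686577131/1719070799748422591028658176.
As a reduced fraction: E[X] = 573625244329536262562192377/573023599916140863676219392 ≈ 1.00105.
Is E[X] < 1? NO.
Since E[X] ≥ 1, the first-moment bound is inconclusive at n = 4409; it does NOT by itself certify R_6(9) > 4409.

E[X] = 573625244329536262562192377/573023599916140863676219392 ≈ 1.00105; E[X] ≥ 1; first-moment method inconclusive here.


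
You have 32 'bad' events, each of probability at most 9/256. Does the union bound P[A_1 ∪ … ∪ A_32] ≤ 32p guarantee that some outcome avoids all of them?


Union bound: P[∪_{i=1}^{32} A_i] ≤ Σ_i P[A_i] ≤ 32·p = 32·(9/256) = 9/8.
Numerically: 9/8 ≈ 1.1250000.
Is 9/8 < 1? NO.
Since the bound 9/8 is ≥ 1, the union bound is uninformative here; it does NOT by itself certify existence.

32·p = 9/8 ≈ 1.1250000; existence NOT certified by the union bound.


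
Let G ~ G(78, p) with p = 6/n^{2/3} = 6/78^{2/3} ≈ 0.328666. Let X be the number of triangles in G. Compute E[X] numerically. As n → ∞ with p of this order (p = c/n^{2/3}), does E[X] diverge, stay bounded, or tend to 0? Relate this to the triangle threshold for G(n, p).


Number of potential triangles: C(78, 3) = 76076.
Each occurs with probability p³ ≈ (0.328666)³ ≈ 3.55029586e-02.
By linearity: E[X] = C(78, 3)·p³ ≈ 76076 · 3.55029586e-02 ≈ 2700.923077.
Since α = 2/3 < 1, p = c/n^{2/3} ≫ 1/n is above the triangle threshold p ~ 1/n. Asymptotically E[X] ~ (c³/6)·n^{3(1−α)} = (6³/6)·n^{1} → ∞; triangles are abundant w.h.p.

E[X] ≈ 2700.923077; in regime p = Θ(1/n^{2/3}) E[X] diverges (above the triangle threshold p ~ 1/n).


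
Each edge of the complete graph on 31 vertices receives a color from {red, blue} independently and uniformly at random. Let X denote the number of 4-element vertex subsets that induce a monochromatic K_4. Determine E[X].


Let X = Σ_S X_S over the C(31, 4) = 31465 subsets S of size 4, where X_S = 1 if the K_4 on S is monochromatic.
For a fixed S, the K_4 on S has C(4, 2) = 6 edges. P[all 6 edges red] = (1/2)^6, and likewise for blue, so P[monochromatic] = 2·(1/2)^6 = 2^{1 − 6} = 1/32.
By linearity of expectation: E[X] = C(31, 4) · 2^{1 − 6} = 31465 · 1/32 = 31465/32.
Numerically: E[X] ≈ 983.281250.

E[X] = C(31,4)·2^(1−C(4,2)) = 31465/32 ≈ 983.281250.


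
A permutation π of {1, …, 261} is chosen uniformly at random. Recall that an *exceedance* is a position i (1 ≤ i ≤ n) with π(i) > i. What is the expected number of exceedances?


Write X = Σ_{i=1}^{261} X_i, where X_i = 1_{π(i) > i}.
For each fixed i, π(i) is uniform over {1, …, 261} (marginal of a uniform permutation), so P[π(i) > i] = (n − i)/n. Summing: Σ_{i=1}^{261} (n − i)/n = (0 + 1 + … + 260)/261 = 261(261 − 1)/(2·261) = (261 − 1)/2.
Hence E[X] = Σ_{i=1}^{261} (261 − i)/261 = 130 ≈ 130.000.

E[X] = 130 = 130.000.


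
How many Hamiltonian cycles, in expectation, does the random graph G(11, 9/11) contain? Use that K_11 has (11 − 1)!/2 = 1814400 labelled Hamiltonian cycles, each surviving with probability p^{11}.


K_11 has (11 − 1)!/2 = 1814400 labelled Hamiltonian cycles.
For each such Hamiltonian cycle H, let X_H = 1 if all 11 edges of H are present in G. Then P[X_H = 1] = p^{11} = (9/11)^{11} = 31381059609/285311670611.
Summing the indicators: E[X] = Σ_H E[X_H] = 1814400 · p^{11} = 1814400 · 31381059609/285311670611 = 56937794554569600/285311670611.
Numerically: E[X] ≈ 1.996e+05.

E[X] = 1814400 · (9/11)^{11} = 56937794554569600/285311670611 ≈ 1.996e+05.


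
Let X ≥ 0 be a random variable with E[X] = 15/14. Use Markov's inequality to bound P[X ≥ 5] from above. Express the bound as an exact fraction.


μ = E[X] = 15/14, a = 5.
Markov: P[X ≥ 5] ≤ μ/a = (15/14)/5 = 3/14.
Numerically: ≈ 0.21429.
(Since a = 5 > μ = 1.07143, the bound 3/14 is < 1 and informative.)

P[X ≥ 5] ≤ 3/14 ≈ 0.21429.


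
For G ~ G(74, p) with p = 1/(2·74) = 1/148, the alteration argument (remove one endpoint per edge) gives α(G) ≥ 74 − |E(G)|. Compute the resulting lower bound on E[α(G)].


E[|E(G)|] = C(74, 2)·p = 2701 · (1/148) = 73/4.
E[α(G)] ≥ n − E[|E(G)|] = 74 − 73/4 = 223/4.
Numerically: ≈ 55.750000.
(This is only a lower bound; the true E[α(G)] may be larger.)

E[α(G)] ≥ 223/4 ≈ 55.750000.


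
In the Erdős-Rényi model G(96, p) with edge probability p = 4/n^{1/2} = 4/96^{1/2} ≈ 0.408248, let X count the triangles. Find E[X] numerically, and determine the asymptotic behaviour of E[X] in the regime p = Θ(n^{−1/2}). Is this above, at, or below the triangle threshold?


Number of potential triangles: C(96, 3) = 142880.
Each occurs with probability p³ ≈ (0.408248)³ ≈ 6.80413817e-02.
By linearity: E[X] = C(96, 3)·p³ ≈ 142880 · 6.80413817e-02 ≈ 9721.752624.
Since α = 1/2 < 1, p = c/n^{1/2} ≫ 1/n is above the triangle threshold p ~ 1/n. Asymptotically E[X] ~ (c³/6)·n^{3(1−α)} = (4³/6)·n^{1.5} → ∞; triangles are abundant w.h.p.

E[X] ≈ 9721.752624; in regime p = Θ(1/n^{1/2}) E[X] diverges (above the triangle threshold p ~ 1/n).
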